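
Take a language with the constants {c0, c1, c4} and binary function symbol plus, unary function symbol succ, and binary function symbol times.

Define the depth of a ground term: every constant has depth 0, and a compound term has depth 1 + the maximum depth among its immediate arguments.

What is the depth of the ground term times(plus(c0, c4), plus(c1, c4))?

2

depth(plus(c0, c4)) = 1 + max(0, 0) = 1
depth(plus(c1, c4)) = 1 + max(0, 0) = 1
depth(times(plus(c0, c4), plus(c1, c4))) = 1 + max(1, 1) = 2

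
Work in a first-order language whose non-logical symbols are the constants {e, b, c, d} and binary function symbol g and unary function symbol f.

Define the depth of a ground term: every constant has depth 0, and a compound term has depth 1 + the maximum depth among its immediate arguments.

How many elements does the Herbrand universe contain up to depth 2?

604

Count level by level. With function symbols g/2, f/1, the terms of depth ≤ k are the 4 constants together with each function applied to depth-≤(k−1) tuples, so N_k = 4 + N_{k-1}^2 + N_{k-1}.
N_0 = 4
N_1 = 4 + 4^2 + 4 = 24
N_2 = 4 + 24^2 + 24 = 604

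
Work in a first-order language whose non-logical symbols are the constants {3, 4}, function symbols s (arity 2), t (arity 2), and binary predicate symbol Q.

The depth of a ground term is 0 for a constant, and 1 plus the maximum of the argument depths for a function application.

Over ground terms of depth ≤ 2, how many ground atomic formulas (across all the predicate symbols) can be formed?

40804

First count ground terms of depth ≤ 2.
Write N_k for the number of ground terms of depth ≤ k. A term of depth ≤ k is either a constant or a function symbol applied to arguments of depth ≤ k−1, so N_k = 2 + N_{k-1}^2 + N_{k-1}^2.
N_0 = 2
N_1 = 2 + 2^2 + 2^2 = 10
N_2 = 2 + 10^2 + 10^2 = 202
So |H| = 202.
For each predicate symbol, the number of ground atoms is |H| raised to its arity; summing:
  Q: 202^2 = 40804
Total ground atoms: 40804.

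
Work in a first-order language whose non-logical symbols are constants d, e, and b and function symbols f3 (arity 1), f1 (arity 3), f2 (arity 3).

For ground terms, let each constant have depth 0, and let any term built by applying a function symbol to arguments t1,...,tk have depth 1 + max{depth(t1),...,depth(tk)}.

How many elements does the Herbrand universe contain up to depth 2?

Count level by level. With function symbols f3/1, f1/3, f2/3, the terms of depth ≤ k are the 3 constants together with each function applied to depth-≤(k−1) tuples, so N_k = 3 + N_{k-1} + N_{k-1}^3 + N_{k-1}^3.
N_0 = 3
N_1 = 3 + 3 + 3^3 + 3^3 = 60
N_2 = 3 + 60 + 60^3 + 60^3 = 432063

432063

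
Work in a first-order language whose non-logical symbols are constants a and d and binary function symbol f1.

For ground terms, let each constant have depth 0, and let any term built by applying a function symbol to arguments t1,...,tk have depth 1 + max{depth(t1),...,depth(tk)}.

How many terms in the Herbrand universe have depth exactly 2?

Count level by level. With function symbols f1/2, the terms of depth ≤ k are the 2 constants together with each function applied to depth-≤(k−1) tuples, so N_k = 2 + N_{k-1}^2.
N_0 = 2
N_1 = 2 + 2^2 = 6
N_2 = 2 + 6^2 = 38
Terms of depth exactly 2: N_2 − N_1 = 38 − 6 = 32.

32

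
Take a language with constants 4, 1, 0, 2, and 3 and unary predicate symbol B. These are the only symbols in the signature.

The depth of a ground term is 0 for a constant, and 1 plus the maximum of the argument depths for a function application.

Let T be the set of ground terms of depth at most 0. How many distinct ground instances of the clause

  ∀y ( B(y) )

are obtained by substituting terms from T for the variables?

5

Ground terms of depth ≤ 0:
  With no function symbols every ground term is a constant, so there are exactly 5 ground terms at every depth bound.
  N_0 = 5
  Explicitly: 4, 1, 0, 2, 3.
So there are 5 ground terms available for substitution.
There is 1 variable to instantiate (y),  occurring in at least one literal, so different choices give different ground instances.
Number of ground instances = 5.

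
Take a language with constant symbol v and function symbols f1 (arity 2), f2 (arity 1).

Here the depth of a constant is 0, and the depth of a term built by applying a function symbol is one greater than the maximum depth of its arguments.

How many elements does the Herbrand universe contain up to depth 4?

33673

Count level by level. With function symbols f1/2, f2/1, the terms of depth ≤ k are the 1 constant together with each function applied to depth-≤(k−1) tuples, so N_k = 1 + N_{k-1}^2 + N_{k-1}.
N_0 = 1
N_1 = 1 + 1^2 + 1 = 3
N_2 = 1 + 3^2 + 3 = 13
N_3 = 1 + 13^2 + 13 = 183
N_4 = 1 + 183^2 + 183 = 33673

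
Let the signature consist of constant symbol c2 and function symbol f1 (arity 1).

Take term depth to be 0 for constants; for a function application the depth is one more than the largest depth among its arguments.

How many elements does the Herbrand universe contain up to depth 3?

4

Count level by level. With function symbols f1/1, the terms of depth ≤ k are the 1 constant together with each function applied to depth-≤(k−1) tuples, so N_k = 1 + N_{k-1}.
N_0 = 1
N_1 = 1 + 1 = 2
N_2 = 1 + 2 = 3
N_3 = 1 + 3 = 4
Explicitly: c2, f1(c2), f1(f1(c2)), f1(f1(f1(c2))).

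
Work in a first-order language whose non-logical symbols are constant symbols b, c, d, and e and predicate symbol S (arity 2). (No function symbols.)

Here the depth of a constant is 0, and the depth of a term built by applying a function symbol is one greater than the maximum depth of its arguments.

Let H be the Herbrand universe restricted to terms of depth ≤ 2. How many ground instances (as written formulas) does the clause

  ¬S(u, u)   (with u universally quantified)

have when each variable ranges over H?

4

Ground terms of depth ≤ 2:
  With no function symbols every ground term is a constant, so there are exactly 4 ground terms at every depth bound.
  N_0 = 4
  N_1 = 4
  N_2 = 4
So there are 4 ground terms available for substitution.
The body mentions the single quantified variable u; since ground terms form a free algebra, no two substitutions collapse to the same formula.
Number of ground instances = 4.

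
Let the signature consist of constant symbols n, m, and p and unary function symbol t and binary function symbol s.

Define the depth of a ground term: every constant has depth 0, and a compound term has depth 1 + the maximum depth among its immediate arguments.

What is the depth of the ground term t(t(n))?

2

depth(t(n)) = 1 + depth(n) = 1 + 0 = 1
depth(t(t(n))) = 1 + depth(t(n)) = 1 + 1 = 2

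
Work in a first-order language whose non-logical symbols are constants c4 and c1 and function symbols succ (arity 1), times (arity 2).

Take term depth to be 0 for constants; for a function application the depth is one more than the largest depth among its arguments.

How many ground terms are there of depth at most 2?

74

Let N_k count ground terms of depth at most k. Each non-constant term of depth ≤ k is some function symbol applied to depth-≤(k−1) arguments, giving N_k = 2 + N_{k-1} + N_{k-1}^2.
N_0 = 2
N_1 = 2 + 2 + 2^2 = 8
N_2 = 2 + 8 + 8^2 = 74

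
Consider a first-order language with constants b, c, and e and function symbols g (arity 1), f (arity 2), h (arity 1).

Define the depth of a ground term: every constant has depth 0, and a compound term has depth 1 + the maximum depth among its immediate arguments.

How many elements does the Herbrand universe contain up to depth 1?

Let N_k count ground terms of depth at most k. Each non-constant term of depth ≤ k is some function symbol applied to depth-≤(k−1) arguments, giving N_k = 3 + N_{k-1} + N_{k-1}^2 + N_{k-1}.
N_0 = 3
N_1 = 3 + 3 + 3^2 + 3 = 18

18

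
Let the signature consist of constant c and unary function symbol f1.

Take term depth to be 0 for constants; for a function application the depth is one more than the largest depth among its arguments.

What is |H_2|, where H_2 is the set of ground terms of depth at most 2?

Let N_k count ground terms of depth at most k. Each non-constant term of depth ≤ k is some function symbol applied to depth-≤(k−1) arguments, giving N_k = 1 + N_{k-1}.
N_0 = 1
N_1 = 1 + 1 = 2
N_2 = 1 + 2 = 3
Explicitly: c, f1(c), f1(f1(c)).

3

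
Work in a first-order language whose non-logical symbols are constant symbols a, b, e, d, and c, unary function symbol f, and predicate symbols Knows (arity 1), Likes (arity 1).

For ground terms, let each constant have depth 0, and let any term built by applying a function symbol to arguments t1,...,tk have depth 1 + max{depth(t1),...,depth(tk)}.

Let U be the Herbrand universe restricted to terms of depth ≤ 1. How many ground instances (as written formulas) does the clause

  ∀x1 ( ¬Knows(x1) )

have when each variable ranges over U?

10

Ground terms of depth ≤ 1:
  Let N_k = |{terms of depth ≤ k}|. Then N_0 = 5 and N_k = 5 + N_{k-1} for k ≥ 1 (one summand per function symbol, arity giving the exponent).
  N_0 = 5
  N_1 = 5 + 5 = 10
  Explicitly: a, b, e, d, c, f(a), f(b), f(e), f(d), f(c).
So there are 10 ground terms available for substitution.
The variable x1 ranges independently over the available ground terms, and distinct assignments produce distinct instances.
Number of ground instances = 10.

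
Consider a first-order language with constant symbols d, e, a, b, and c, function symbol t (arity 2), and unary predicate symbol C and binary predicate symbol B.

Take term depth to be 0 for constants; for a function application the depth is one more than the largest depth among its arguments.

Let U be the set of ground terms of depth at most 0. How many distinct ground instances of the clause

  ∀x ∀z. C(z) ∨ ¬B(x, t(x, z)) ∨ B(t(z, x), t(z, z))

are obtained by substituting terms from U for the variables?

Ground terms of depth ≤ 0:
  Write N_k for the number of ground terms of depth ≤ k. A term of depth ≤ k is either a constant or a function symbol applied to arguments of depth ≤ k−1, so N_k = 5 + N_{k-1}^2.
  N_0 = 5
  Explicitly: d, e, a, b, c.
So there are 5 ground terms available for substitution.
The body mentions every one of the 2 quantified variables; since ground terms form a free algebra, no two substitutions collapse to the same formula.
Number of ground instances = 5^2 = 25.

25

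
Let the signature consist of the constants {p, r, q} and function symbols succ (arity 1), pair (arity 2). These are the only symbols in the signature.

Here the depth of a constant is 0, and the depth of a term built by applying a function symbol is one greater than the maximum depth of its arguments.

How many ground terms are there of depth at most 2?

243

Let N_k count ground terms of depth at most k. Each non-constant term of depth ≤ k is some function symbol applied to depth-≤(k−1) arguments, giving N_k = 3 + N_{k-1} + N_{k-1}^2.
N_0 = 3
N_1 = 3 + 3 + 3^2 = 15
N_2 = 3 + 15 + 15^2 = 243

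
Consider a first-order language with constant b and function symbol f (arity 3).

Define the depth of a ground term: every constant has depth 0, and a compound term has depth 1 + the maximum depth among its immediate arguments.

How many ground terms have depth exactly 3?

721

Write N_k for the number of ground terms of depth ≤ k. A term of depth ≤ k is either a constant or a function symbol applied to arguments of depth ≤ k−1, so N_k = 1 + N_{k-1}^3.
N_0 = 1
N_1 = 1 + 1^3 = 2
N_2 = 1 + 2^3 = 9
N_3 = 1 + 9^3 = 730
Terms of depth exactly 3: N_3 − N_2 = 730 − 9 = 721.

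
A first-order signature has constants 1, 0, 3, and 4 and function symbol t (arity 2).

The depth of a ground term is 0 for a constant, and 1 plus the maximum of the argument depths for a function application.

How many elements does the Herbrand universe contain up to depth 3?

163220

If N_k denotes the number of depth-≤k ground terms, the 4 constants give N_0 = 4, and each function symbol of arity r contributes N_{k-1}^r new terms at level k: N_k = 4 + N_{k-1}^2.
N_0 = 4
N_1 = 4 + 4^2 = 20
N_2 = 4 + 20^2 = 404
N_3 = 4 + 404^2 = 163220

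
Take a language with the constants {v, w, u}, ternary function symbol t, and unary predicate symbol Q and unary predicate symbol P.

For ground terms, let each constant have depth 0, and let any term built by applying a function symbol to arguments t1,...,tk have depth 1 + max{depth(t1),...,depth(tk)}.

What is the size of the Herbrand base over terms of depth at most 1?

60

First count ground terms of depth ≤ 1.
Let N_k count ground terms of depth at most k. Each non-constant term of depth ≤ k is some function symbol applied to depth-≤(k−1) arguments, giving N_k = 3 + N_{k-1}^3.
N_0 = 3
N_1 = 3 + 3^3 = 30
So |H| = 30.
Each predicate of arity r yields |H|^r ground atoms (one per choice of an r-tuple from H):
  Q: 30;  P: 30
Total ground atoms: 30 + 30 = 60.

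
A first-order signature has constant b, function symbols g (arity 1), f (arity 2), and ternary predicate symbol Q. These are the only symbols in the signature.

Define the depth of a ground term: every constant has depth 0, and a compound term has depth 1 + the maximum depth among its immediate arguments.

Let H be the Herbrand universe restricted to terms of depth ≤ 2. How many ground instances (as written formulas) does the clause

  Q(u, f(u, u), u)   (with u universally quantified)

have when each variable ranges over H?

Ground terms of depth ≤ 2:
  Write N_k for the number of ground terms of depth ≤ k. A term of depth ≤ k is either a constant or a function symbol applied to arguments of depth ≤ k−1, so N_k = 1 + N_{k-1} + N_{k-1}^2.
  N_0 = 1
  N_1 = 1 + 1 + 1^2 = 3
  N_2 = 1 + 3 + 3^2 = 13
So there are 13 ground terms available for substitution.
There is 1 variable to instantiate (u),  occurring in at least one literal, so different choices give different ground instances.
Number of ground instances = 13.

13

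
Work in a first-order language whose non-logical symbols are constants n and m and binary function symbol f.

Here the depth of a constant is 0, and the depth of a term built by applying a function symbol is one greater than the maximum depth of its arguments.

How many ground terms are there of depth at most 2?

38

Let N_k count ground terms of depth at most k. Each non-constant term of depth ≤ k is some function symbol applied to depth-≤(k−1) arguments, giving N_k = 2 + N_{k-1}^2.
N_0 = 2
N_1 = 2 + 2^2 = 6
N_2 = 2 + 6^2 = 38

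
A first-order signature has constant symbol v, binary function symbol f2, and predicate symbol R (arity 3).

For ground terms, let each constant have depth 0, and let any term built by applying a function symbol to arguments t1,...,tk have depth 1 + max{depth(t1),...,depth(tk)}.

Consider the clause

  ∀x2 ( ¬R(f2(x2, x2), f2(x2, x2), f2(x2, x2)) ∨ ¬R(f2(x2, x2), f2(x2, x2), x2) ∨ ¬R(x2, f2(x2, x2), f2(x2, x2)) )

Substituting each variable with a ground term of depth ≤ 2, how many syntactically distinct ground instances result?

5

Ground terms of depth ≤ 2:
  Let N_k = |{terms of depth ≤ k}|. Then N_0 = 1 and N_k = 1 + N_{k-1}^2 for k ≥ 1 (one summand per function symbol, arity giving the exponent).
  N_0 = 1
  N_1 = 1 + 1^2 = 2
  N_2 = 1 + 2^2 = 5
So there are 5 ground terms available for substitution.
The body mentions the single quantified variable x2; since ground terms form a free algebra, no two substitutions collapse to the same formula.
Number of ground instances = 5.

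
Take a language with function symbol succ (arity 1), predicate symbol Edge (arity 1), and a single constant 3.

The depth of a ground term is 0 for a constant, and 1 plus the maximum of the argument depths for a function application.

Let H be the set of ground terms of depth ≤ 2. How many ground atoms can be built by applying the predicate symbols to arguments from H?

First count ground terms of depth ≤ 2.
If N_k denotes the number of depth-≤k ground terms, the 1 constant gives N_0 = 1, and each function symbol of arity r contributes N_{k-1}^r new terms at level k: N_k = 1 + N_{k-1}.
N_0 = 1
N_1 = 1 + 1 = 2
N_2 = 1 + 2 = 3
Explicitly: 3, succ(3), succ(succ(3)).
So |H| = 3.
Ground atoms are formed by filling each argument slot of a predicate with a term from H, so an r-ary predicate gives |H|^r atoms:
  Edge: 3
Total ground atoms: 3.

3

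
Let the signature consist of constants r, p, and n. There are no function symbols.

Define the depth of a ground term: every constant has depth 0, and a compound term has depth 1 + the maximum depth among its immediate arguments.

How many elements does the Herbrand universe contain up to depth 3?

With no function symbols every ground term is a constant, so there are exactly 3 ground terms at every depth bound.
N_0 = 3
N_1 = 3
N_2 = 3
N_3 = 3
Explicitly: r, p, n.

3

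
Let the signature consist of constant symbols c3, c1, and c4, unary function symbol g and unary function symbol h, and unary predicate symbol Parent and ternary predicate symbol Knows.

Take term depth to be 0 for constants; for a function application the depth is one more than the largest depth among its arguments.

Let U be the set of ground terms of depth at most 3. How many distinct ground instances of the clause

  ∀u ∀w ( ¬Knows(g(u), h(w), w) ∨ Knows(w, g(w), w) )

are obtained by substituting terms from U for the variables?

Ground terms of depth ≤ 3:
  Let N_k count ground terms of depth at most k. Each non-constant term of depth ≤ k is some function symbol applied to depth-≤(k−1) arguments, giving N_k = 3 + N_{k-1} + N_{k-1}.
  N_0 = 3
  N_1 = 3 + 3 + 3 = 9
  N_2 = 3 + 9 + 9 = 21
  N_3 = 3 + 21 + 21 = 45
So there are 45 ground terms available for substitution.
The body mentions every one of the 2 quantified variables; since ground terms form a free algebra, no two substitutions collapse to the same formula.
Number of ground instances = 45^2 = 2025.

2025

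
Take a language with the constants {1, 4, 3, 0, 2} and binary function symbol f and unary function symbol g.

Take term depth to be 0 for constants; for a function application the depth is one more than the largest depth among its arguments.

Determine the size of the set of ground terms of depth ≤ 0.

Let N_k count ground terms of depth at most k. Each non-constant term of depth ≤ k is some function symbol applied to depth-≤(k−1) arguments, giving N_k = 5 + N_{k-1}^2 + N_{k-1}.
N_0 = 5
Explicitly: 1, 4, 3, 0, 2.

5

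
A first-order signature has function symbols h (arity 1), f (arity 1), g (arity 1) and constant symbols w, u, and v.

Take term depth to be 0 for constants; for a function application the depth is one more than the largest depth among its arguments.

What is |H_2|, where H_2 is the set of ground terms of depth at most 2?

If N_k denotes the number of depth-≤k ground terms, the 3 constants give N_0 = 3, and each function symbol of arity r contributes N_{k-1}^r new terms at level k: N_k = 3 + N_{k-1} + N_{k-1} + N_{k-1}.
N_0 = 3
N_1 = 3 + 3 + 3 + 3 = 12
N_2 = 3 + 12 + 12 + 12 = 39

39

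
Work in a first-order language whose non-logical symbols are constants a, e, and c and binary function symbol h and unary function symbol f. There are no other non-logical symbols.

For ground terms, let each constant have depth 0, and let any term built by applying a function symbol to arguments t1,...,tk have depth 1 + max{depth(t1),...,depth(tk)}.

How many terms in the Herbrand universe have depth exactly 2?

Let N_k count ground terms of depth at most k. Each non-constant term of depth ≤ k is some function symbol applied to depth-≤(k−1) arguments, giving N_k = 3 + N_{k-1}^2 + N_{k-1}.
N_0 = 3
N_1 = 3 + 3^2 + 3 = 15
N_2 = 3 + 15^2 + 15 = 243
Terms of depth exactly 2: N_2 − N_1 = 243 − 15 = 228.

228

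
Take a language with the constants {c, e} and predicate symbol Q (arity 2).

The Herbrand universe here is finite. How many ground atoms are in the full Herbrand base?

With no function symbols, the Herbrand universe is just the 2 constants.
Ground atoms per predicate: Q: 2^2 = 4.
Herbrand base size = 4 = 4.

4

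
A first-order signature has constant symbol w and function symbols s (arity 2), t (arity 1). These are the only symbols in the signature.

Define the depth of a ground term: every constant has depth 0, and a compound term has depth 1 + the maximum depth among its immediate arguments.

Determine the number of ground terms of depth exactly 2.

If N_k denotes the number of depth-≤k ground terms, the 1 constant gives N_0 = 1, and each function symbol of arity r contributes N_{k-1}^r new terms at level k: N_k = 1 + N_{k-1}^2 + N_{k-1}.
N_0 = 1
N_1 = 1 + 1^2 + 1 = 3
N_2 = 1 + 3^2 + 3 = 13
Terms of depth exactly 2: N_2 − N_1 = 13 − 3 = 10.

10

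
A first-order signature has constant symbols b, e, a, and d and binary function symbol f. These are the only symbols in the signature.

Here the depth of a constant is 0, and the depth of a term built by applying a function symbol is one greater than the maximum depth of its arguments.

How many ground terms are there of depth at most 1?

20

Let N_k = |{terms of depth ≤ k}|. Then N_0 = 4 and N_k = 4 + N_{k-1}^2 for k ≥ 1 (one summand per function symbol, arity giving the exponent).
N_0 = 4
N_1 = 4 + 4^2 = 20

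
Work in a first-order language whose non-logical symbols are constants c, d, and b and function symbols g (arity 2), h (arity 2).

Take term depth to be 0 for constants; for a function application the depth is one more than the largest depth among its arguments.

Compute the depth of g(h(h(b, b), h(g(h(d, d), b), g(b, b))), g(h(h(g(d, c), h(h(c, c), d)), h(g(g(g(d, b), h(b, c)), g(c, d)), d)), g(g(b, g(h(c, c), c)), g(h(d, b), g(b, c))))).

depth(h(b, b)) = 1 + max(0, 0) = 1
depth(h(d, d)) = 1 + max(0, 0) = 1
depth(g(h(d, d), b)) = 1 + max(1, 0) = 2
depth(g(b, b)) = 1 + max(0, 0) = 1
depth(h(g(h(d, d), b), g(b, b))) = 1 + max(2, 1) = 3
depth(h(h(b, b), h(g(h(d, d), b), g(b, b)))) = 1 + max(1, 3) = 4
depth(g(d, c)) = 1 + max(0, 0) = 1
depth(h(c, c)) = 1 + max(0, 0) = 1
depth(h(h(c, c), d)) = 1 + max(1, 0) = 2
depth(h(g(d, c), h(h(c, c), d))) = 1 + max(1, 2) = 3
depth(g(d, b)) = 1 + max(0, 0) = 1
depth(h(b, c)) = 1 + max(0, 0) = 1
depth(g(g(d, b), h(b, c))) = 1 + max(1, 1) = 2
depth(g(c, d)) = 1 + max(0, 0) = 1
depth(g(g(g(d, b), h(b, c)), g(c, d))) = 1 + max(2, 1) = 3
depth(h(g(g(g(d, b), h(b, c)), g(c, d)), d)) = 1 + max(3, 0) = 4
depth(h(h(g(d, c), h(h(c, c), d)), h(g(g(g(d, b), h(b, c)), g(c, d)), d))) = 1 + max(3, 4) = 5
depth(g(h(c, c), c)) = 1 + max(1, 0) = 2
depth(g(b, g(h(c, c), c))) = 1 + max(0, 2) = 3
depth(h(d, b)) = 1 + max(0, 0) = 1
depth(g(b, c)) = 1 + max(0, 0) = 1
depth(g(h(d, b), g(b, c))) = 1 + max(1, 1) = 2
depth(g(g(b, g(h(c, c), c)), g(h(d, b), g(b, c)))) = 1 + max(3, 2) = 4
depth(g(h(h(g(d, c), h(h(c, c), d)), h(g(g(g(d, b), h(b, c)), g(c, d)), d)), g(g(b, g(h(c, c), c)), g(h(d, b), g(b, c))))) = 1 + max(5, 4) = 6
depth(g(h(h(b, b), h(g(h(d, d), b), g(b, b))), g(h(h(g(d, c), h(h(c, c), d)), h(g(g(g(d, b), h(b, c)), g(c, d)), d)), g(g(b, g(h(c, c), c)), g(h(d, b), g(b, c)))))) = 1 + max(4, 6) = 7

7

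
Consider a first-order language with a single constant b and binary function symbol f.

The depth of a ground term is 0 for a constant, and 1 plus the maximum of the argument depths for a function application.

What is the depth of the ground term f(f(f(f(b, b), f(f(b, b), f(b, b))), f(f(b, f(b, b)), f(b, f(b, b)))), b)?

depth(f(b, b)) = 1 + max(0, 0) = 1
depth(f(f(b, b), f(b, b))) = 1 + max(1, 1) = 2
depth(f(f(b, b), f(f(b, b), f(b, b)))) = 1 + max(1, 2) = 3
depth(f(b, f(b, b))) = 1 + max(0, 1) = 2
depth(f(f(b, f(b, b)), f(b, f(b, b)))) = 1 + max(2, 2) = 3
depth(f(f(f(b, b), f(f(b, b), f(b, b))), f(f(b, f(b, b)), f(b, f(b, b))))) = 1 + max(3, 3) = 4
depth(f(f(f(f(b, b), f(f(b, b), f(b, b))), f(f(b, f(b, b)), f(b, f(b, b)))), b)) = 1 + max(4, 0) = 5

5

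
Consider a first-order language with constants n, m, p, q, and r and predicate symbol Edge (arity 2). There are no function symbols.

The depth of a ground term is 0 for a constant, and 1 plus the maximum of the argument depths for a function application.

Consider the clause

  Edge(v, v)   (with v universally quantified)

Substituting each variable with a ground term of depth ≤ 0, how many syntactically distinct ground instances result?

Ground terms of depth ≤ 0:
  With no function symbols every ground term is a constant, so there are exactly 5 ground terms at every depth bound.
  N_0 = 5
  Explicitly: n, m, p, q, r.
So there are 5 ground terms available for substitution.
The variable v ranges independently over the available ground terms, and distinct assignments produce distinct instances.
Number of ground instances = 5.

5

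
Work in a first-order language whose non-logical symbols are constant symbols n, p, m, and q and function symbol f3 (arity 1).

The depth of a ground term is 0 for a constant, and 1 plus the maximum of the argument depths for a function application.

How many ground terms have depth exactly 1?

If N_k denotes the number of depth-≤k ground terms, the 4 constants give N_0 = 4, and each function symbol of arity r contributes N_{k-1}^r new terms at level k: N_k = 4 + N_{k-1}.
N_0 = 4
N_1 = 4 + 4 = 8
Terms of depth exactly 1: N_1 − N_0 = 8 − 4 = 4.

4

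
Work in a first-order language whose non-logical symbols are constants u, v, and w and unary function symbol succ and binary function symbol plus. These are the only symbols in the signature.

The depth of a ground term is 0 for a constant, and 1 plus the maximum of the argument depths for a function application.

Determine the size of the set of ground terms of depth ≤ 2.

If N_k denotes the number of depth-≤k ground terms, the 3 constants give N_0 = 3, and each function symbol of arity r contributes N_{k-1}^r new terms at level k: N_k = 3 + N_{k-1} + N_{k-1}^2.
N_0 = 3
N_1 = 3 + 3 + 3^2 = 15
N_2 = 3 + 15 + 15^2 = 243

243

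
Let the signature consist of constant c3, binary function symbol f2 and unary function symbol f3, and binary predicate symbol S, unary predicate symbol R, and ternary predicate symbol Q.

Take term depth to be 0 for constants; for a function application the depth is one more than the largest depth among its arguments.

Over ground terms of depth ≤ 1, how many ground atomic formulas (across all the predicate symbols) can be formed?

First count ground terms of depth ≤ 1.
Count level by level. With function symbols f2/2, f3/1, the terms of depth ≤ k are the 1 constant together with each function applied to depth-≤(k−1) tuples, so N_k = 1 + N_{k-1}^2 + N_{k-1}.
N_0 = 1
N_1 = 1 + 1^2 + 1 = 3
So |H| = 3.
Ground atoms are formed by filling each argument slot of a predicate with a term from H, so an r-ary predicate gives |H|^r atoms:
  S: 3^2 = 9;  R: 3;  Q: 3^3 = 27
Total ground atoms: 9 + 3 + 27 = 39.

39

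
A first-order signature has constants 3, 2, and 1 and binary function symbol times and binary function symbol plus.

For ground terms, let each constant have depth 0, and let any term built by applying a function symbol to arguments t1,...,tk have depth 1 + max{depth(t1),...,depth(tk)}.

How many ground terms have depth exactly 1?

Let N_k = |{terms of depth ≤ k}|. Then N_0 = 3 and N_k = 3 + N_{k-1}^2 + N_{k-1}^2 for k ≥ 1 (one summand per function symbol, arity giving the exponent).
N_0 = 3
N_1 = 3 + 3^2 + 3^2 = 21
Terms of depth exactly 1: N_1 − N_0 = 21 − 3 = 18.

18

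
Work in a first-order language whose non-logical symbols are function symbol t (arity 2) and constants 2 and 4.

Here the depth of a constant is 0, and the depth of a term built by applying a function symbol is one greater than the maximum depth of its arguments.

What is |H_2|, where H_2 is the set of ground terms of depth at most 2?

38

Let N_k count ground terms of depth at most k. Each non-constant term of depth ≤ k is some function symbol applied to depth-≤(k−1) arguments, giving N_k = 2 + N_{k-1}^2.
N_0 = 2
N_1 = 2 + 2^2 = 6
N_2 = 2 + 6^2 = 38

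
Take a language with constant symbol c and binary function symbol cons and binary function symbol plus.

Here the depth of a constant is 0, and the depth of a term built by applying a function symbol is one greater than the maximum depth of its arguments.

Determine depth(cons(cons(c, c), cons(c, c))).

2

depth(cons(c, c)) = 1 + max(0, 0) = 1
depth(cons(cons(c, c), cons(c, c))) = 1 + max(1, 1) = 2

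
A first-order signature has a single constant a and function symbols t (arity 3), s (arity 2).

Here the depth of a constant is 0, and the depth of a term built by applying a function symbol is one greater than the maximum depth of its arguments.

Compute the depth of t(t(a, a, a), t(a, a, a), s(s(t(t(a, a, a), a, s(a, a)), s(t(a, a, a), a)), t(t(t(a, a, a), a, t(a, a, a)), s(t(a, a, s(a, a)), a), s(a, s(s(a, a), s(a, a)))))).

6

depth(t(a, a, a)) = 1 + max(0, 0, 0) = 1
depth(s(a, a)) = 1 + max(0, 0) = 1
depth(t(t(a, a, a), a, s(a, a))) = 1 + max(1, 0, 1) = 2
depth(s(t(a, a, a), a)) = 1 + max(1, 0) = 2
depth(s(t(t(a, a, a), a, s(a, a)), s(t(a, a, a), a))) = 1 + max(2, 2) = 3
depth(t(t(a, a, a), a, t(a, a, a))) = 1 + max(1, 0, 1) = 2
depth(t(a, a, s(a, a))) = 1 + max(0, 0, 1) = 2
depth(s(t(a, a, s(a, a)), a)) = 1 + max(2, 0) = 3
depth(s(s(a, a), s(a, a))) = 1 + max(1, 1) = 2
depth(s(a, s(s(a, a), s(a, a)))) = 1 + max(0, 2) = 3
depth(t(t(t(a, a, a), a, t(a, a, a)), s(t(a, a, s(a, a)), a), s(a, s(s(a, a), s(a, a))))) = 1 + max(2, 3, 3) = 4
depth(s(s(t(t(a, a, a), a, s(a, a)), s(t(a, a, a), a)), t(t(t(a, a, a), a, t(a, a, a)), s(t(a, a, s(a, a)), a), s(a, s(s(a, a), s(a, a)))))) = 1 + max(3, 4) = 5
depth(t(t(a, a, a), t(a, a, a), s(s(t(t(a, a, a), a, s(a, a)), s(t(a, a, a), a)), t(t(t(a, a, a), a, t(a, a, a)), s(t(a, a, s(a, a)), a), s(a, s(s(a, a), s(a, a))))))) = 1 + max(1, 1, 5) = 6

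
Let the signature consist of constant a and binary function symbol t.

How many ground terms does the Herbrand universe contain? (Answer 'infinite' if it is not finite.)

The signature has at least one function symbol (t, arity 2) and at least one constant (a).
Iterating t gives infinitely many distinct ground terms: a, t(a, a), t(t(a, a), t(a, a)), ...
So the Herbrand universe is infinite.

infinite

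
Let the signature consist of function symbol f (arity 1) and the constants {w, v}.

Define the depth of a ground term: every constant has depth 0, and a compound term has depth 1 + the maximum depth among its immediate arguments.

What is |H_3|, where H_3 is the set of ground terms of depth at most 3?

Write N_k for the number of ground terms of depth ≤ k. A term of depth ≤ k is either a constant or a function symbol applied to arguments of depth ≤ k−1, so N_k = 2 + N_{k-1}.
N_0 = 2
N_1 = 2 + 2 = 4
N_2 = 2 + 4 = 6
N_3 = 2 + 6 = 8

8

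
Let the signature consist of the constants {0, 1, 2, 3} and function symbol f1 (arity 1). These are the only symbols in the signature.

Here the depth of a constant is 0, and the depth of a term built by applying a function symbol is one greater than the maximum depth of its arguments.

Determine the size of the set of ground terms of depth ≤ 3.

Count level by level. With function symbols f1/1, the terms of depth ≤ k are the 4 constants together with each function applied to depth-≤(k−1) tuples, so N_k = 4 + N_{k-1}.
N_0 = 4
N_1 = 4 + 4 = 8
N_2 = 4 + 8 = 12
N_3 = 4 + 12 = 16

16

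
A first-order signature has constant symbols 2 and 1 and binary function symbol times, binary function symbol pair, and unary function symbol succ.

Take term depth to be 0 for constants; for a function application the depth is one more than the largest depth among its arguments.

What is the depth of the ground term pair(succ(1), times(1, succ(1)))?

3

depth(succ(1)) = 1 + depth(1) = 1 + 0 = 1
depth(times(1, succ(1))) = 1 + max(0, 1) = 2
depth(pair(succ(1), times(1, succ(1)))) = 1 + max(1, 2) = 3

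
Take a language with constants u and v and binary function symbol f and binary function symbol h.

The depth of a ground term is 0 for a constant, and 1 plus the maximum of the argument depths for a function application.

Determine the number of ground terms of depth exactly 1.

Let N_k count ground terms of depth at most k. Each non-constant term of depth ≤ k is some function symbol applied to depth-≤(k−1) arguments, giving N_k = 2 + N_{k-1}^2 + N_{k-1}^2.
N_0 = 2
N_1 = 2 + 2^2 + 2^2 = 10
Terms of depth exactly 1: N_1 − N_0 = 10 − 2 = 8.

8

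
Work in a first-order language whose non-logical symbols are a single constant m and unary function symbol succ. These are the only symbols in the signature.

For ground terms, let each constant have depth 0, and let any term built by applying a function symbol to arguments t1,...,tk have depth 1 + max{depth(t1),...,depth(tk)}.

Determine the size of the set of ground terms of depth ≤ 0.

Write N_k for the number of ground terms of depth ≤ k. A term of depth ≤ k is either a constant or a function symbol applied to arguments of depth ≤ k−1, so N_k = 1 + N_{k-1}.
N_0 = 1

1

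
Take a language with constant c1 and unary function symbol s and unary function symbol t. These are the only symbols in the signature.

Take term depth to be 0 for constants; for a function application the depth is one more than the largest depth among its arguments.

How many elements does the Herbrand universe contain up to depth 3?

15

Let N_k = |{terms of depth ≤ k}|. Then N_0 = 1 and N_k = 1 + N_{k-1} + N_{k-1} for k ≥ 1 (one summand per function symbol, arity giving the exponent).
N_0 = 1
N_1 = 1 + 1 + 1 = 3
N_2 = 1 + 3 + 3 = 7
N_3 = 1 + 7 + 7 = 15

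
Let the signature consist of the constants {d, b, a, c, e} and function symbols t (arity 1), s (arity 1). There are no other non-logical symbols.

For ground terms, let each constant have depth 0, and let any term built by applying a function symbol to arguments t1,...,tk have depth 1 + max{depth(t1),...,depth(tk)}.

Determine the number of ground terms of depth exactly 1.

10

Let N_k count ground terms of depth at most k. Each non-constant term of depth ≤ k is some function symbol applied to depth-≤(k−1) arguments, giving N_k = 5 + N_{k-1} + N_{k-1}.
N_0 = 5
N_1 = 5 + 5 + 5 = 15
Terms of depth exactly 1: N_1 − N_0 = 15 − 5 = 10.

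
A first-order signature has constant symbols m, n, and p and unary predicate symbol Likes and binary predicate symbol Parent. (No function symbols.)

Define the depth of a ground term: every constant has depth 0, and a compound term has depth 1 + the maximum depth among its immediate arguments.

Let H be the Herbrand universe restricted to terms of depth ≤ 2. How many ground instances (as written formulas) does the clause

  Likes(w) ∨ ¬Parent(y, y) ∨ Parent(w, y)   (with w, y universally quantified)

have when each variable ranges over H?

9

Ground terms of depth ≤ 2:
  With no function symbols every ground term is a constant, so there are exactly 3 ground terms at every depth bound.
  N_0 = 3
  N_1 = 3
  N_2 = 3
So there are 3 ground terms available for substitution.
There are 2 variables to instantiate (w, y), each occurring in at least one literal, so different choices give different ground instances.
Number of ground instances = 3^2 = 9.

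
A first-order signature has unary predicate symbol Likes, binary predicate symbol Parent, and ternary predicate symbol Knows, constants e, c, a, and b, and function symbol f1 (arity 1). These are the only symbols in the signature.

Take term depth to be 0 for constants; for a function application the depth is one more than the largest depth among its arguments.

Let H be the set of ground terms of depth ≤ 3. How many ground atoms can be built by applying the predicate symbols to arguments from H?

First count ground terms of depth ≤ 3.
Let N_k = |{terms of depth ≤ k}|. Then N_0 = 4 and N_k = 4 + N_{k-1} for k ≥ 1 (one summand per function symbol, arity giving the exponent).
N_0 = 4
N_1 = 4 + 4 = 8
N_2 = 4 + 8 = 12
N_3 = 4 + 12 = 16
So |H| = 16.
Ground atoms are formed by filling each argument slot of a predicate with a term from H, so an r-ary predicate gives |H|^r atoms:
  Likes: 16;  Parent: 16^2 = 256;  Knows: 16^3 = 4096
Total ground atoms: 16 + 256 + 4096 = 4368.

4368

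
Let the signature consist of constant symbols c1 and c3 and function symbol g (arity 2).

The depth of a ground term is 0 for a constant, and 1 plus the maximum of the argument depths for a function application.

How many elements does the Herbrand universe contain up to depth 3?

1446

Let N_k = |{terms of depth ≤ k}|. Then N_0 = 2 and N_k = 2 + N_{k-1}^2 for k ≥ 1 (one summand per function symbol, arity giving the exponent).
N_0 = 2
N_1 = 2 + 2^2 = 6
N_2 = 2 + 6^2 = 38
N_3 = 2 + 38^2 = 1446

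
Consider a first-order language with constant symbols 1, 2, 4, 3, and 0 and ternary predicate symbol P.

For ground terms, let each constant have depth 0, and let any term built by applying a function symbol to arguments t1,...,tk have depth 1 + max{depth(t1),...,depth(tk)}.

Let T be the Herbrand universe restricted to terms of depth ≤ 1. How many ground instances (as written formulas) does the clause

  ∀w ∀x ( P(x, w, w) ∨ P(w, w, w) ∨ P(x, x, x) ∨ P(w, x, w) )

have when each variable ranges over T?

25

Ground terms of depth ≤ 1:
  With no function symbols every ground term is a constant, so there are exactly 5 ground terms at every depth bound.
  N_0 = 5
  N_1 = 5
So there are 5 ground terms available for substitution.
The clause has 2 distinct variables (w, x), each appearing in the body. In the free term algebra distinct substitutions yield syntactically distinct ground instances.
Number of ground instances = 5^2 = 25.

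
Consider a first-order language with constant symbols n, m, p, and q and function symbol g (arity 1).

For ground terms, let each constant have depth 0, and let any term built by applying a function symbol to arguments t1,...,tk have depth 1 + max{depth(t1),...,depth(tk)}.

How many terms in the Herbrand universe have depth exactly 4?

Let N_k count ground terms of depth at most k. Each non-constant term of depth ≤ k is some function symbol applied to depth-≤(k−1) arguments, giving N_k = 4 + N_{k-1}.
N_0 = 4
N_1 = 4 + 4 = 8
N_2 = 4 + 8 = 12
N_3 = 4 + 12 = 16
N_4 = 4 + 16 = 20
Terms of depth exactly 4: N_4 − N_3 = 20 − 16 = 4.

4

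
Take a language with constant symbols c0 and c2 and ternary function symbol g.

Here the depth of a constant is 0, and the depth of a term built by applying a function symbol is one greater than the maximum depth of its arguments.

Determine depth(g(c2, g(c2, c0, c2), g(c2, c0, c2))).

2

depth(g(c2, c0, c2)) = 1 + max(0, 0, 0) = 1
depth(g(c2, g(c2, c0, c2), g(c2, c0, c2))) = 1 + max(0, 1, 1) = 2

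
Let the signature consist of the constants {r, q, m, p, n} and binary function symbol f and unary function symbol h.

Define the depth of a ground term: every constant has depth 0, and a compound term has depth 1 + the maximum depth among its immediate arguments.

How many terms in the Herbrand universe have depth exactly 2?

1230

If N_k denotes the number of depth-≤k ground terms, the 5 constants give N_0 = 5, and each function symbol of arity r contributes N_{k-1}^r new terms at level k: N_k = 5 + N_{k-1}^2 + N_{k-1}.
N_0 = 5
N_1 = 5 + 5^2 + 5 = 35
N_2 = 5 + 35^2 + 35 = 1265
Terms of depth exactly 2: N_2 − N_1 = 1265 − 35 = 1230.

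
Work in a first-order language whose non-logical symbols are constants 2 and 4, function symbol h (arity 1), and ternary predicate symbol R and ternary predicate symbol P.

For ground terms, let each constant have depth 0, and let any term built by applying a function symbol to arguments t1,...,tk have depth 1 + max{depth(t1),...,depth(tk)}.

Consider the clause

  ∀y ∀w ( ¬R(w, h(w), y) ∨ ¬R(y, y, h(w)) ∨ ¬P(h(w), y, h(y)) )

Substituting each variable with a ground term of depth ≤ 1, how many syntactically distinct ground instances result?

Ground terms of depth ≤ 1:
  Let N_k = |{terms of depth ≤ k}|. Then N_0 = 2 and N_k = 2 + N_{k-1} for k ≥ 1 (one summand per function symbol, arity giving the exponent).
  N_0 = 2
  N_1 = 2 + 2 = 4
  Explicitly: 2, 4, h(2), h(4).
So there are 4 ground terms available for substitution.
The body mentions every one of the 2 quantified variables; since ground terms form a free algebra, no two substitutions collapse to the same formula.
Number of ground instances = 4^2 = 16.

16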